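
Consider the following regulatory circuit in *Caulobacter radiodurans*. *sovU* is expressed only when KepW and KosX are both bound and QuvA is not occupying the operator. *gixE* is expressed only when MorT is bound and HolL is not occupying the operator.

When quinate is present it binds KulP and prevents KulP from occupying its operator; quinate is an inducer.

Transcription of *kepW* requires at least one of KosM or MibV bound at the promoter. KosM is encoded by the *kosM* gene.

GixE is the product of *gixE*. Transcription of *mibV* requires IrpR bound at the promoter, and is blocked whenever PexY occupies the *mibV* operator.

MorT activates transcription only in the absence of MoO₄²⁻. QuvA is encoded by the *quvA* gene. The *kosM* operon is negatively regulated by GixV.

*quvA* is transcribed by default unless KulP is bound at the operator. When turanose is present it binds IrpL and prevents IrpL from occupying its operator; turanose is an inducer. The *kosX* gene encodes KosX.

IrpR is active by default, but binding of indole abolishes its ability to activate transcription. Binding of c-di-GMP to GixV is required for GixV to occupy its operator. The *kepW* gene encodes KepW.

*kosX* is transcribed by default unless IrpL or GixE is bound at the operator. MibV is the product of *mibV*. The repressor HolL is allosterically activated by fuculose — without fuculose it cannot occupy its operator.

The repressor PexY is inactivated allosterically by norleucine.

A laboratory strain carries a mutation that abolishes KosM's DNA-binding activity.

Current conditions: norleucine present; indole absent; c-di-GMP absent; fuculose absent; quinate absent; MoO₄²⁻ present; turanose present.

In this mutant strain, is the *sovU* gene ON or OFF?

ON

Quinate is absent, so KulP is active.
With repressor KulP bound, *quvA* is not transcribed.
So QuvA is not produced.
KosM is non-functional in this strain, so it has no effect.
Indole is absent, so IrpR is active.
Norleucine is present, so PexY is inactive.
No repressor is bound and IrpR is active, so *mibV* is transcribed.
So MibV is produced and active.
Activator MibV is present, so *kepW* is transcribed.
So KepW is produced and active.
Turanose is present, so IrpL is inactive.
MoO₄²⁻ is present, so MorT is inactive.
Fuculose is absent, so HolL is inactive.
Required activator MorT is absent, so *gixE* is not transcribed.
So GixE is not produced.
With no repressor bound, *kosX* is transcribed.
So KosX is produced and active.
No repressor is bound and KepW and KosX are active, so *sovU* is transcribed.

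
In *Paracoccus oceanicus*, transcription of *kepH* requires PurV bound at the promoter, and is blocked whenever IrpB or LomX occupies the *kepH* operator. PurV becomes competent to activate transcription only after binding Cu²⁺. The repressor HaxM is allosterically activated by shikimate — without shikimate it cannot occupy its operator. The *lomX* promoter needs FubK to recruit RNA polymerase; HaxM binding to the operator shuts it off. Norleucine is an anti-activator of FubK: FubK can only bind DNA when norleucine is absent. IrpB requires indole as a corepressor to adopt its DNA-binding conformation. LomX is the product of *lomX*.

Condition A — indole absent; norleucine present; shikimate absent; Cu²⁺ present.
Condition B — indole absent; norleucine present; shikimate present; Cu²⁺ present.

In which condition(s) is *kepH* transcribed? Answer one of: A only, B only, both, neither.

Condition A:
Indole is absent, so IrpB is inactive.
Norleucine is present, so FubK is inactive.
Shikimate is absent, so HaxM is inactive.
Required activator FubK is absent, so *lomX* is not transcribed.
So LomX is not produced.
Cu²⁺ is present, so PurV is active.
No repressor is bound and PurV is active, so *kepH* is transcribed.
→ *kepH* is ON in A.
Condition B:
Indole is absent, so IrpB is inactive.
Norleucine is present, so FubK is inactive.
Shikimate is present, so HaxM is active.
With repressor HaxM bound, *lomX* is not transcribed.
So LomX is not produced.
Cu²⁺ is present, so PurV is active.
No repressor is bound and PurV is active, so *kepH* is transcribed.
→ *kepH* is ON in B.

both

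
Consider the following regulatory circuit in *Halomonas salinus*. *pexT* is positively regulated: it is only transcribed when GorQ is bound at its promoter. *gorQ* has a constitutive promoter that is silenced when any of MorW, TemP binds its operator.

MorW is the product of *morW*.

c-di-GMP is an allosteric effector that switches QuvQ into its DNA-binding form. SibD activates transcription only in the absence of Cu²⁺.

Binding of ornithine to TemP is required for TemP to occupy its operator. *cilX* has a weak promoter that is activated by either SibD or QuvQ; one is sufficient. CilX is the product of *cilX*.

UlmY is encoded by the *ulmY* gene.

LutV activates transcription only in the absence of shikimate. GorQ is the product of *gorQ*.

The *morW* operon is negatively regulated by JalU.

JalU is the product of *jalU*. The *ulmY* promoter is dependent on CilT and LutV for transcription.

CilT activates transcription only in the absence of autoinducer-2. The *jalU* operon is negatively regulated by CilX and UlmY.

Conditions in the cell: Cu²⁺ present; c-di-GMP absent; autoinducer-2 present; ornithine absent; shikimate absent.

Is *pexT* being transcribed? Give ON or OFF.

ON

Cu²⁺ is present, so SibD is inactive.
c-di-GMP is absent, so QuvQ is inactive.
No activator is available at the *cilX* promoter, so *cilX* is not transcribed.
So CilX is not produced.
Autoinducer-2 is present, so CilT is inactive.
Shikimate is absent, so LutV is active.
Required activator CilT is absent, so *ulmY* is not transcribed.
So UlmY is not produced.
With no repressor bound, *jalU* is transcribed.
So JalU is produced and active.
With repressor JalU bound, *morW* is not transcribed.
So MorW is not produced.
Ornithine is absent, so TemP is inactive.
With no repressor bound, *gorQ* is transcribed.
So GorQ is produced and active.
No repressor is bound and GorQ is active, so *pexT* is transcribed.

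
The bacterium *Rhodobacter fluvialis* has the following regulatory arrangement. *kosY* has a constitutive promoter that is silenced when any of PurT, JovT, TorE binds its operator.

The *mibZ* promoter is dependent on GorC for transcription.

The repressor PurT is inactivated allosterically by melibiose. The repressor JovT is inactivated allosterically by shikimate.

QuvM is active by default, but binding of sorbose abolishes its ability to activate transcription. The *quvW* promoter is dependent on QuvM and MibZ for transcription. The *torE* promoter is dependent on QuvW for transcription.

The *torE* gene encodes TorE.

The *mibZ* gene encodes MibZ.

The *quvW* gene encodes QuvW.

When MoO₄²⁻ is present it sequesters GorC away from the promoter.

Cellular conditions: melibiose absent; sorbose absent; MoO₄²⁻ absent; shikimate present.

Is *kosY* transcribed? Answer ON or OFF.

Melibiose is absent, so PurT is active.
Shikimate is present, so JovT is inactive.
Sorbose is absent, so QuvM is active.
MoO₄²⁻ is absent, so GorC is active.
No repressor is bound and GorC is active, so *mibZ* is transcribed.
So MibZ is produced and active.
No repressor is bound and QuvM and MibZ are active, so *quvW* is transcribed.
So QuvW is produced and active.
No repressor is bound and QuvW is active, so *torE* is transcribed.
So TorE is produced and active.
With repressor PurT bound, *kosY* is not transcribed.

OFF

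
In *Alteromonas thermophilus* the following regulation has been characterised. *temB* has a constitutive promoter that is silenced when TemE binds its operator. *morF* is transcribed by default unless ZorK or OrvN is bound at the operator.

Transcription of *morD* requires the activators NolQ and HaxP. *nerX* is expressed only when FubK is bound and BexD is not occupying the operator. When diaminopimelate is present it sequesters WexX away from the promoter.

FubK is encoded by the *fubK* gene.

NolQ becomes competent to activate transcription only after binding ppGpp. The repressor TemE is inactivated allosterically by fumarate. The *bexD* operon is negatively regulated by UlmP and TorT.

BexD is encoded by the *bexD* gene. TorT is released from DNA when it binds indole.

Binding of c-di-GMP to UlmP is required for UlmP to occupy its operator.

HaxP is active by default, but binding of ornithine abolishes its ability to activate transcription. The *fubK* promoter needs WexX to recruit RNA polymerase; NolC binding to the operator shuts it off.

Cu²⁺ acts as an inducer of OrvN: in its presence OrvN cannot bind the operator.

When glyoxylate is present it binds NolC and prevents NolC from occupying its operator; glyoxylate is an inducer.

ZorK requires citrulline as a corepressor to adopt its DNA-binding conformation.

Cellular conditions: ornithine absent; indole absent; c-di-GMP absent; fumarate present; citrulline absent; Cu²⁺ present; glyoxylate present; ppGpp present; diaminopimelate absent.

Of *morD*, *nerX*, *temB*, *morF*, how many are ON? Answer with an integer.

4

ppGpp is present, so NolQ is active.
Ornithine is absent, so HaxP is active.
No repressor is bound and NolQ and HaxP are active, so *morD* is transcribed.
→ *morD* is ON.
Diaminopimelate is absent, so WexX is active.
Glyoxylate is present, so NolC is inactive.
No repressor is bound and WexX is active, so *fubK* is transcribed.
So FubK is produced and active.
c-di-GMP is absent, so UlmP is inactive.
Indole is absent, so TorT is active.
With repressor TorT bound, *bexD* is not transcribed.
So BexD is not produced.
No repressor is bound and FubK is active, so *nerX* is transcribed.
→ *nerX* is ON.
Fumarate is present, so TemE is inactive.
With no repressor bound, *temB* is transcribed.
→ *temB* is ON.
Citrulline is absent, so ZorK is inactive.
Cu²⁺ is present, so OrvN is inactive.
With no repressor bound, *morF* is transcribed.
→ *morF* is ON.
4 of the 4 genes are transcribed.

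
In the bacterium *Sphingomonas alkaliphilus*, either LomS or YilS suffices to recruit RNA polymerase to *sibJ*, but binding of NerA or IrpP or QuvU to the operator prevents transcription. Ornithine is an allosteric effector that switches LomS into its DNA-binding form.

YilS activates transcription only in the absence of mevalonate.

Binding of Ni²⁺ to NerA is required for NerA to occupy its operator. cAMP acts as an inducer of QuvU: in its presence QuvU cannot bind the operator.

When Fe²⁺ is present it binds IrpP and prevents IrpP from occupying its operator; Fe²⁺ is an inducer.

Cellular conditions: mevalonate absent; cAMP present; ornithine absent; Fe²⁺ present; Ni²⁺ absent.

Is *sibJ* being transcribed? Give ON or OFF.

ON

Ornithine is absent, so LomS is inactive.
Ni²⁺ is absent, so NerA is inactive.
Fe²⁺ is present, so IrpP is inactive.
Mevalonate is absent, so YilS is active.
cAMP is present, so QuvU is inactive.
Activator YilS is present, so *sibJ* is transcribed.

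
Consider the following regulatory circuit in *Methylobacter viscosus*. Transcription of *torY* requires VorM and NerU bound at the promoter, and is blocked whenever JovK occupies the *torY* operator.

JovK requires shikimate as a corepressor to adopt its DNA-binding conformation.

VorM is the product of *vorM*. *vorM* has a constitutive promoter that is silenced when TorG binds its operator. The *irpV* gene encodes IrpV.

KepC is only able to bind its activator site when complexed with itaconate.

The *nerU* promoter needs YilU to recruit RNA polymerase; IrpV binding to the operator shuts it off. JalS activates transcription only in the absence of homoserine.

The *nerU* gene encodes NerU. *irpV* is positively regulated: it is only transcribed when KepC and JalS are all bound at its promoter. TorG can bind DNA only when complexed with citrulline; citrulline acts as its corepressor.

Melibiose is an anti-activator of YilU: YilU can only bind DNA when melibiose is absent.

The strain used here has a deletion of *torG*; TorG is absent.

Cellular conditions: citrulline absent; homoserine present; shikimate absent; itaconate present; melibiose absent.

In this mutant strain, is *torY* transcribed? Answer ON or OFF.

ON

TorG is non-functional in this strain, so it has no effect.
With no repressor bound, *vorM* is transcribed.
So VorM is produced and active.
Shikimate is absent, so JovK is inactive.
Melibiose is absent, so YilU is active.
Itaconate is present, so KepC is active.
Homoserine is present, so JalS is inactive.
Required activator JalS is absent, so *irpV* is not transcribed.
So IrpV is not produced.
No repressor is bound and YilU is active, so *nerU* is transcribed.
So NerU is produced and active.
No repressor is bound and VorM and NerU are active, so *torY* is transcribed.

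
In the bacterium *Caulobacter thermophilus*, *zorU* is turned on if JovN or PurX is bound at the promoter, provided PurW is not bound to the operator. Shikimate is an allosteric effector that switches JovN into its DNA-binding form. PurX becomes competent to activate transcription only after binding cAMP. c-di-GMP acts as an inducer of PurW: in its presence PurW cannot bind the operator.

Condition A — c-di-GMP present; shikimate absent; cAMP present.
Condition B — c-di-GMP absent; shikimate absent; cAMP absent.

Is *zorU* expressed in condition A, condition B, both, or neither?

Condition A:
c-di-GMP is present, so PurW is inactive.
Shikimate is absent, so JovN is inactive.
cAMP is present, so PurX is active.
Activator PurX is present, so *zorU* is transcribed.
→ *zorU* is ON in A.
Condition B:
c-di-GMP is absent, so PurW is active.
Shikimate is absent, so JovN is inactive.
cAMP is absent, so PurX is inactive.
With repressor PurW bound, *zorU* is not transcribed.
→ *zorU* is OFF in B.

A only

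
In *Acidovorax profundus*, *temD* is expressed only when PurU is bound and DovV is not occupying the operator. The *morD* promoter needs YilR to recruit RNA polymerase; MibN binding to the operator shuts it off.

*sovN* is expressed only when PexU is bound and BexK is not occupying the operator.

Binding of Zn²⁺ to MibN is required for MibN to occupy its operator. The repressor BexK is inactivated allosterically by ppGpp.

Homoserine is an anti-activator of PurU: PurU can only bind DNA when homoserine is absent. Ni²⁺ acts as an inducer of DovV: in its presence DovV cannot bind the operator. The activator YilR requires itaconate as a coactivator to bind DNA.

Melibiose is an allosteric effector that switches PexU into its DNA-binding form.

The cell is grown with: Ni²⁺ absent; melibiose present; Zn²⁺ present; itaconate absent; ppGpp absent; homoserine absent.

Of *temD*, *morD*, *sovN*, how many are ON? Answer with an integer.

Ni²⁺ is absent, so DovV is active.
Homoserine is absent, so PurU is active.
With repressor DovV bound, *temD* is not transcribed.
→ *temD* is OFF.
Zn²⁺ is present, so MibN is active.
Itaconate is absent, so YilR is inactive.
With repressor MibN bound, *morD* is not transcribed.
→ *morD* is OFF.
ppGpp is absent, so BexK is active.
Melibiose is present, so PexU is active.
With repressor BexK bound, *sovN* is not transcribed.
→ *sovN* is OFF.
0 of the 3 genes are transcribed.

0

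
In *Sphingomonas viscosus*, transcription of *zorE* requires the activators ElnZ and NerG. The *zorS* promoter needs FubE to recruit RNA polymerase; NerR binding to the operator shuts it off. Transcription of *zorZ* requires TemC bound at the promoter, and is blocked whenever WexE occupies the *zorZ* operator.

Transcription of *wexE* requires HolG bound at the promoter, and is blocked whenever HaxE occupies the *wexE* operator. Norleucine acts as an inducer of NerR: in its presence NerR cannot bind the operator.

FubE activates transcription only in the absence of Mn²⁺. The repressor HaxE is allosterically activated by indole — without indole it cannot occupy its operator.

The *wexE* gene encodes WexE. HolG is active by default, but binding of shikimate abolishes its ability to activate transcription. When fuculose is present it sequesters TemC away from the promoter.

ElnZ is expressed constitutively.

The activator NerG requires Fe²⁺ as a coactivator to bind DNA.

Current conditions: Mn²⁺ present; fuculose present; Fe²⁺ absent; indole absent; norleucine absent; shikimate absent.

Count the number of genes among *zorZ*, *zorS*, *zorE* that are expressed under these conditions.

Fuculose is present, so TemC is inactive.
Shikimate is absent, so HolG is active.
Indole is absent, so HaxE is inactive.
No repressor is bound and HolG is active, so *wexE* is transcribed.
So WexE is produced and active.
With repressor WexE bound, *zorZ* is not transcribed.
→ *zorZ* is OFF.
Mn²⁺ is present, so FubE is inactive.
Norleucine is absent, so NerR is active.
With repressor NerR bound, *zorS* is not transcribed.
→ *zorS* is OFF.
ElnZ is produced constitutively and is active.
Fe²⁺ is absent, so NerG is inactive.
Required activator NerG is absent, so *zorE* is not transcribed.
→ *zorE* is OFF.
0 of the 3 genes are transcribed.

0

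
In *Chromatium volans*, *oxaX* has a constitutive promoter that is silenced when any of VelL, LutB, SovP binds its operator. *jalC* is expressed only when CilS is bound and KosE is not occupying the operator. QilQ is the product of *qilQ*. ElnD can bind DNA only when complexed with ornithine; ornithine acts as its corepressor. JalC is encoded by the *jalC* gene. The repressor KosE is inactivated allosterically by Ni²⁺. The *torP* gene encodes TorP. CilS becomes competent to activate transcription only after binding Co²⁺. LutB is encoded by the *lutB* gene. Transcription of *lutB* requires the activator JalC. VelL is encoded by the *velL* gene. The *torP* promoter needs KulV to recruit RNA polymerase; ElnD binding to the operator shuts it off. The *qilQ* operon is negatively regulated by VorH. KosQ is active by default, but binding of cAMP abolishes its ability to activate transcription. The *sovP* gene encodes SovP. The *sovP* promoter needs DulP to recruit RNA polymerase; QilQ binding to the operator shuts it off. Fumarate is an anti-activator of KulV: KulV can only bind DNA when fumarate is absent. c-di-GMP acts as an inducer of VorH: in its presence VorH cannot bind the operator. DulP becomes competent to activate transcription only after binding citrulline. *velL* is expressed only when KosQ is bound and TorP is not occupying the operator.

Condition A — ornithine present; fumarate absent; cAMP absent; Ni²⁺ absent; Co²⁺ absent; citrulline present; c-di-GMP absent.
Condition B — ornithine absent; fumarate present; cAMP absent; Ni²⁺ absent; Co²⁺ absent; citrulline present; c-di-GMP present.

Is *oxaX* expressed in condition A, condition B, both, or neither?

neither

Condition A:
Ornithine is present, so ElnD is active.
Fumarate is absent, so KulV is active.
With repressor ElnD bound, *torP* is not transcribed.
So TorP is not produced.
cAMP is absent, so KosQ is active.
No repressor is bound and KosQ is active, so *velL* is transcribed.
So VelL is produced and active.
Ni²⁺ is absent, so KosE is active.
Co²⁺ is absent, so CilS is inactive.
With repressor KosE bound, *jalC* is not transcribed.
So JalC is not produced.
Required activator JalC is absent, so *lutB* is not transcribed.
So LutB is not produced.
Citrulline is present, so DulP is active.
c-di-GMP is absent, so VorH is active.
With repressor VorH bound, *qilQ* is not transcribed.
So QilQ is not produced.
No repressor is bound and DulP is active, so *sovP* is transcribed.
So SovP is produced and active.
With repressor VelL bound, *oxaX* is not transcribed.
→ *oxaX* is OFF in A.
Condition B:
Ornithine is absent, so ElnD is inactive.
Fumarate is present, so KulV is inactive.
Required activator KulV is absent, so *torP* is not transcribed.
So TorP is not produced.
cAMP is absent, so KosQ is active.
No repressor is bound and KosQ is active, so *velL* is transcribed.
So VelL is produced and active.
Ni²⁺ is absent, so KosE is active.
Co²⁺ is absent, so CilS is inactive.
With repressor KosE bound, *jalC* is not transcribed.
So JalC is not produced.
Required activator JalC is absent, so *lutB* is not transcribed.
So LutB is not produced.
Citrulline is present, so DulP is active.
c-di-GMP is present, so VorH is inactive.
With no repressor bound, *qilQ* is transcribed.
So QilQ is produced and active.
With repressor QilQ bound, *sovP* is not transcribed.
So SovP is not produced.
With repressor VelL bound, *oxaX* is not transcribed.
→ *oxaX* is OFF in B.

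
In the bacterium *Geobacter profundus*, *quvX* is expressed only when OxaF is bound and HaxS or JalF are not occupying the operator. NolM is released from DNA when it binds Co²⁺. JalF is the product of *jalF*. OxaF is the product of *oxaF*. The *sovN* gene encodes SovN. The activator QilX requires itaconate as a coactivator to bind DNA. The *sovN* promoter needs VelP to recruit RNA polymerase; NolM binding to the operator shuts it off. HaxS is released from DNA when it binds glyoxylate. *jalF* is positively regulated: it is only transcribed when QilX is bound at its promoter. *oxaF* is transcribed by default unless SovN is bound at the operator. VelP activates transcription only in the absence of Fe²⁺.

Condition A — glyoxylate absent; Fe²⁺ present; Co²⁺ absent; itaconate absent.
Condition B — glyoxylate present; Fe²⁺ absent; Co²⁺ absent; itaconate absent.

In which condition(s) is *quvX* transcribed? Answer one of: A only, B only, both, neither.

B only

Condition A:
Glyoxylate is absent, so HaxS is active.
Fe²⁺ is present, so VelP is inactive.
Co²⁺ is absent, so NolM is active.
With repressor NolM bound, *sovN* is not transcribed.
So SovN is not produced.
With no repressor bound, *oxaF* is transcribed.
So OxaF is produced and active.
Itaconate is absent, so QilX is inactive.
Required activator QilX is absent, so *jalF* is not transcribed.
So JalF is not produced.
With repressor HaxS bound, *quvX* is not transcribed.
→ *quvX* is OFF in A.
Condition B:
Glyoxylate is present, so HaxS is inactive.
Fe²⁺ is absent, so VelP is active.
Co²⁺ is absent, so NolM is active.
With repressor NolM bound, *sovN* is not transcribed.
So SovN is not produced.
With no repressor bound, *oxaF* is transcribed.
So OxaF is produced and active.
Itaconate is absent, so QilX is inactive.
Required activator QilX is absent, so *jalF* is not transcribed.
So JalF is not produced.
No repressor is bound and OxaF is active, so *quvX* is transcribed.
→ *quvX* is ON in B.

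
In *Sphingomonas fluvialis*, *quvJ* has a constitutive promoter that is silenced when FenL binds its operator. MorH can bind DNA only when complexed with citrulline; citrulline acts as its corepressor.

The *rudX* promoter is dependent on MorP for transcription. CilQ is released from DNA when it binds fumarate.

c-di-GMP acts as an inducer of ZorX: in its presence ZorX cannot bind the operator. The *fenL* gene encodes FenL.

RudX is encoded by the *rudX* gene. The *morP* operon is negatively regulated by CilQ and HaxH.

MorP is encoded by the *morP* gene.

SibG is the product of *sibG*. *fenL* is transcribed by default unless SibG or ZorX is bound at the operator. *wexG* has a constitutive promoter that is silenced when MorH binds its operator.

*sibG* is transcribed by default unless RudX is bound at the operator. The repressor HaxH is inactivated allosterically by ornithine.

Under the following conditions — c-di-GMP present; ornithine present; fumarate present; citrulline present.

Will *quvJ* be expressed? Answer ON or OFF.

Fumarate is present, so CilQ is inactive.
Ornithine is present, so HaxH is inactive.
With no repressor bound, *morP* is transcribed.
So MorP is produced and active.
No repressor is bound and MorP is active, so *rudX* is transcribed.
So RudX is produced and active.
With repressor RudX bound, *sibG* is not transcribed.
So SibG is not produced.
c-di-GMP is present, so ZorX is inactive.
With no repressor bound, *fenL* is transcribed.
So FenL is produced and active.
With repressor FenL bound, *quvJ* is not transcribed.

OFF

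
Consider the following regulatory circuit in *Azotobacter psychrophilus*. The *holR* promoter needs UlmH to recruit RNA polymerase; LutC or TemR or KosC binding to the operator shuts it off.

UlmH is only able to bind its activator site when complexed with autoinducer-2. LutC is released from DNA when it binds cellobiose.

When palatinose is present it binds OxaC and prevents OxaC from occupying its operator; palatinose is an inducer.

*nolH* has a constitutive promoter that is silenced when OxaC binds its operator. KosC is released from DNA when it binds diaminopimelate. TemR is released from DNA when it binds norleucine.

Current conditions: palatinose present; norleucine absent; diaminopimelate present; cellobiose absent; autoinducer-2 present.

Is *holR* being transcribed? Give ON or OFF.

OFF

Cellobiose is absent, so LutC is active.
Norleucine is absent, so TemR is active.
Autoinducer-2 is present, so UlmH is active.
Diaminopimelate is present, so KosC is inactive.
With repressor LutC bound, *holR* is not transcribed.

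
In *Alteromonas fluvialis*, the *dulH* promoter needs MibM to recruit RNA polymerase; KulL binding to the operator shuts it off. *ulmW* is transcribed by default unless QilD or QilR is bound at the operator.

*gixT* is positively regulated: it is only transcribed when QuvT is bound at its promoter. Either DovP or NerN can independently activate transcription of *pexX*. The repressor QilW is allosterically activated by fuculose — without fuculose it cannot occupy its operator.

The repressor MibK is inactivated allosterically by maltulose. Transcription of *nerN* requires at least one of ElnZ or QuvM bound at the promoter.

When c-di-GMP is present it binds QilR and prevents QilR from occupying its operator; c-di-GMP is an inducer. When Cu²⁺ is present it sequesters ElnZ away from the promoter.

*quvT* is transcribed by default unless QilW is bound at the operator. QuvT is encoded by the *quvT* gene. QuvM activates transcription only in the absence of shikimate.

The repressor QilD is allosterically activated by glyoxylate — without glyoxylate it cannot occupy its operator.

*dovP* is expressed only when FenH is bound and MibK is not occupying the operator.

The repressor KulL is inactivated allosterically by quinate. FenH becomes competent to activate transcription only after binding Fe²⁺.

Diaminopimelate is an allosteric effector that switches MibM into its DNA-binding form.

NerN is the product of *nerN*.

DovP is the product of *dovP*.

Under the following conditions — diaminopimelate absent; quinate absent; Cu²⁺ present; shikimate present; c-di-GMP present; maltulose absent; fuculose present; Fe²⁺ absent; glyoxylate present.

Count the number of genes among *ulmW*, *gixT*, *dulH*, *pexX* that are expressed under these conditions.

0

Glyoxylate is present, so QilD is active.
c-di-GMP is present, so QilR is inactive.
With repressor QilD bound, *ulmW* is not transcribed.
→ *ulmW* is OFF.
Fuculose is present, so QilW is active.
With repressor QilW bound, *quvT* is not transcribed.
So QuvT is not produced.
Required activator QuvT is absent, so *gixT* is not transcribed.
→ *gixT* is OFF.
Quinate is absent, so KulL is active.
Diaminopimelate is absent, so MibM is inactive.
With repressor KulL bound, *dulH* is not transcribed.
→ *dulH* is OFF.
Fe²⁺ is absent, so FenH is inactive.
Maltulose is absent, so MibK is active.
With repressor MibK bound, *dovP* is not transcribed.
So DovP is not produced.
Cu²⁺ is present, so ElnZ is inactive.
Shikimate is present, so QuvM is inactive.
No activator is available at the *nerN* promoter, so *nerN* is not transcribed.
So NerN is not produced.
No activator is available at the *pexX* promoter, so *pexX* is not transcribed.
→ *pexX* is OFF.
0 of the 4 genes are transcribed.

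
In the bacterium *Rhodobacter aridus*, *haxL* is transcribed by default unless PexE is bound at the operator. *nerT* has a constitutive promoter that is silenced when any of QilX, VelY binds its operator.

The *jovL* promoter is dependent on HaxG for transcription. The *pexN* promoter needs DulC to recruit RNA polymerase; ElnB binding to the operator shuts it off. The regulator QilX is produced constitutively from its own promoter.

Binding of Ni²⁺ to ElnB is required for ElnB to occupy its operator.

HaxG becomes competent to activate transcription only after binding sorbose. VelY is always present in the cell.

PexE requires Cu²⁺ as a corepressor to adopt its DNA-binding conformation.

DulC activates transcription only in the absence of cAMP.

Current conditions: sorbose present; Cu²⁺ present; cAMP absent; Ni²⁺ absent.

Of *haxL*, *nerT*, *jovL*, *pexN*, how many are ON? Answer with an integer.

2

Cu²⁺ is present, so PexE is active.
With repressor PexE bound, *haxL* is not transcribed.
→ *haxL* is OFF.
QilX is produced constitutively and is active.
VelY is produced constitutively and is active.
With repressor QilX bound, *nerT* is not transcribed.
→ *nerT* is OFF.
Sorbose is present, so HaxG is active.
No repressor is bound and HaxG is active, so *jovL* is transcribed.
→ *jovL* is ON.
cAMP is absent, so DulC is active.
Ni²⁺ is absent, so ElnB is inactive.
No repressor is bound and DulC is active, so *pexN* is transcribed.
→ *pexN* is ON.
2 of the 4 genes are transcribed.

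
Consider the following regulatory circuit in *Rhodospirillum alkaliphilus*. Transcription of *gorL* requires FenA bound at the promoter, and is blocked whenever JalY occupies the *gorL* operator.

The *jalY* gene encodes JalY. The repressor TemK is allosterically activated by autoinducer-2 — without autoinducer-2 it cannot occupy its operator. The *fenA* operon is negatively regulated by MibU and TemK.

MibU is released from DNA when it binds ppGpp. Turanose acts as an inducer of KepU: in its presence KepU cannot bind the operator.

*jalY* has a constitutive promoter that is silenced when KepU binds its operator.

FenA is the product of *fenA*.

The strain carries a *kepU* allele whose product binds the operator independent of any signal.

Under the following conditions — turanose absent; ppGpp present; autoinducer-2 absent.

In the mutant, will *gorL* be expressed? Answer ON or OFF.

ON

ppGpp is present, so MibU is inactive.
Autoinducer-2 is absent, so TemK is inactive.
With no repressor bound, *fenA* is transcribed.
So FenA is produced and active.
KepU is constitutively active in this strain.
With repressor KepU bound, *jalY* is not transcribed.
So JalY is not produced.
No repressor is bound and FenA is active, so *gorL* is transcribed.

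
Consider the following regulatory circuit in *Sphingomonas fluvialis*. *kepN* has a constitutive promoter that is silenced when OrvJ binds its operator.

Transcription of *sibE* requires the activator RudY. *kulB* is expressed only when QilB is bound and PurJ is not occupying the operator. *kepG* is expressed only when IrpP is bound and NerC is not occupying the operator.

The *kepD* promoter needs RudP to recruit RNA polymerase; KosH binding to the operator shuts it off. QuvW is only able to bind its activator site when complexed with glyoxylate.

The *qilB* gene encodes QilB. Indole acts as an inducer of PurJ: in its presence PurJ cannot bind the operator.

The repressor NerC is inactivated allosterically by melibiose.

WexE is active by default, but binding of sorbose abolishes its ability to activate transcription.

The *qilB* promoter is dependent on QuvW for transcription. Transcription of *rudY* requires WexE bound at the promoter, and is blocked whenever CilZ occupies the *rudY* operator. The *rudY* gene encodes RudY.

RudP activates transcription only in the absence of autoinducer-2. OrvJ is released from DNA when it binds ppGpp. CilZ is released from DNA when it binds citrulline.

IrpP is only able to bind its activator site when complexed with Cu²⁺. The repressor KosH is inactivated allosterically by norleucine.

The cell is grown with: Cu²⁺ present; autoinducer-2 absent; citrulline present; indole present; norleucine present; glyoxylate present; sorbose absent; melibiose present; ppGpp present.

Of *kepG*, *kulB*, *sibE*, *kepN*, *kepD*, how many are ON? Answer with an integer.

Melibiose is present, so NerC is inactive.
Cu²⁺ is present, so IrpP is active.
No repressor is bound and IrpP is active, so *kepG* is transcribed.
→ *kepG* is ON.
Glyoxylate is present, so QuvW is active.
No repressor is bound and QuvW is active, so *qilB* is transcribed.
So QilB is produced and active.
Indole is present, so PurJ is inactive.
No repressor is bound and QilB is active, so *kulB* is transcribed.
→ *kulB* is ON.
Sorbose is absent, so WexE is active.
Citrulline is present, so CilZ is inactive.
No repressor is bound and WexE is active, so *rudY* is transcribed.
So RudY is produced and active.
No repressor is bound and RudY is active, so *sibE* is transcribed.
→ *sibE* is ON.
ppGpp is present, so OrvJ is inactive.
With no repressor bound, *kepN* is transcribed.
→ *kepN* is ON.
Autoinducer-2 is absent, so RudP is active.
Norleucine is present, so KosH is inactive.
No repressor is bound and RudP is active, so *kepD* is transcribed.
→ *kepD* is ON.
5 of the 5 genes are transcribed.

5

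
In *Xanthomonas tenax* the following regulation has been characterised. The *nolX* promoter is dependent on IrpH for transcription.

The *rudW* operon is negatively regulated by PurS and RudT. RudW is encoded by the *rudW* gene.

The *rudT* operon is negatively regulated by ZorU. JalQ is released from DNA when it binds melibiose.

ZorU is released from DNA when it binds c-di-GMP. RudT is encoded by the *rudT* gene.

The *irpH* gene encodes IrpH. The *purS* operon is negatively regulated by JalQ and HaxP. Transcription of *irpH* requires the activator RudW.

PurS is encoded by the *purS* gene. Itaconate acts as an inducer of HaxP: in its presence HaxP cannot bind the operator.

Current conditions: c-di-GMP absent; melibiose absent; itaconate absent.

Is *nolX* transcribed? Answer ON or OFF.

ON

Melibiose is absent, so JalQ is active.
Itaconate is absent, so HaxP is active.
With repressor JalQ bound, *purS* is not transcribed.
So PurS is not produced.
c-di-GMP is absent, so ZorU is active.
With repressor ZorU bound, *rudT* is not transcribed.
So RudT is not produced.
With no repressor bound, *rudW* is transcribed.
So RudW is produced and active.
No repressor is bound and RudW is active, so *irpH* is transcribed.
So IrpH is produced and active.
No repressor is bound and IrpH is active, so *nolX* is transcribed.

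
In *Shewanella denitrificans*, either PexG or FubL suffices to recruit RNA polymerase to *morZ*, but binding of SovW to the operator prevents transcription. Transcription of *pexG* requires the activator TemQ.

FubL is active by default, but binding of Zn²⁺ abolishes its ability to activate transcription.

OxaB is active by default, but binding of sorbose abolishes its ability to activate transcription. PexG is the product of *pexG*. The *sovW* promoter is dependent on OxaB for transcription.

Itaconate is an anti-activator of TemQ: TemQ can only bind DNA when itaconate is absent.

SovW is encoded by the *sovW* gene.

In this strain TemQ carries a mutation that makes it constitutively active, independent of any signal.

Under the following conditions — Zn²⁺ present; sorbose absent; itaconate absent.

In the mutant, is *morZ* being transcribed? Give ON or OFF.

OFF

TemQ is constitutively active in this strain.
No repressor is bound and TemQ is active, so *pexG* is transcribed.
So PexG is produced and active.
Zn²⁺ is present, so FubL is inactive.
Sorbose is absent, so OxaB is active.
No repressor is bound and OxaB is active, so *sovW* is transcribed.
So SovW is produced and active.
With repressor SovW bound, *morZ* is not transcribed.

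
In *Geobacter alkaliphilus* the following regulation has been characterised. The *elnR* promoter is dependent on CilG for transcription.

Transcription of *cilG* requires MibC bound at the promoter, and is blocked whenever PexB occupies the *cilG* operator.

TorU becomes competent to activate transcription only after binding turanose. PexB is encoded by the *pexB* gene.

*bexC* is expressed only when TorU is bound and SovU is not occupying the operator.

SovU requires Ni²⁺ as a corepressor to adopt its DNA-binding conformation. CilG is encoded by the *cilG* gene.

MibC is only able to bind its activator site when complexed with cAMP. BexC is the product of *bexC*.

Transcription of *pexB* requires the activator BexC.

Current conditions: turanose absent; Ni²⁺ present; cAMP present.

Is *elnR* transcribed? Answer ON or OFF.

ON

Turanose is absent, so TorU is inactive.
Ni²⁺ is present, so SovU is active.
With repressor SovU bound, *bexC* is not transcribed.
So BexC is not produced.
Required activator BexC is absent, so *pexB* is not transcribed.
So PexB is not produced.
cAMP is present, so MibC is active.
No repressor is bound and MibC is active, so *cilG* is transcribed.
So CilG is produced and active.
No repressor is bound and CilG is active, so *elnR* is transcribed.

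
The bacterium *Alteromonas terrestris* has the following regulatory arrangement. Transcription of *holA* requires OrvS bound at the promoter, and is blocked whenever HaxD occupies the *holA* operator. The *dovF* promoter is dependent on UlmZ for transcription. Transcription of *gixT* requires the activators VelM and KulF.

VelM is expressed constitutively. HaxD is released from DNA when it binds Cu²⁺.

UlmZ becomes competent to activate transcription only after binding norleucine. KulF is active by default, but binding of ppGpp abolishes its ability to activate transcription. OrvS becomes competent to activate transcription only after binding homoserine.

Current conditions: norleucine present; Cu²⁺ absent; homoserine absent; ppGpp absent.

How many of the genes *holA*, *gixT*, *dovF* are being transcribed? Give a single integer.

Homoserine is absent, so OrvS is inactive.
Cu²⁺ is absent, so HaxD is active.
With repressor HaxD bound, *holA* is not transcribed.
→ *holA* is OFF.
VelM is produced constitutively and is active.
ppGpp is absent, so KulF is active.
No repressor is bound and VelM and KulF are active, so *gixT* is transcribed.
→ *gixT* is ON.
Norleucine is present, so UlmZ is active.
No repressor is bound and UlmZ is active, so *dovF* is transcribed.
→ *dovF* is ON.
2 of the 3 genes are transcribed.

2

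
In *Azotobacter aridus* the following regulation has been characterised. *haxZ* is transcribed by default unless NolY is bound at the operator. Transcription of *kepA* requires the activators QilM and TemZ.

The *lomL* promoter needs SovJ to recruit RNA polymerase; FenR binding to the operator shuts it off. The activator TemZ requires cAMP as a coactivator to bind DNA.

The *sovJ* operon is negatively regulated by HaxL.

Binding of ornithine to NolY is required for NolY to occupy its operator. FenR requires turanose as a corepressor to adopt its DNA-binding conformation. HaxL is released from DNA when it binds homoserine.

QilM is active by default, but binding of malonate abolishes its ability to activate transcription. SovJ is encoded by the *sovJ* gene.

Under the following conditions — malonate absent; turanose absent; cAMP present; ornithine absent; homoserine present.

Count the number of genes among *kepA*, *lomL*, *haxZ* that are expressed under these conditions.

Malonate is absent, so QilM is active.
cAMP is present, so TemZ is active.
No repressor is bound and QilM and TemZ are active, so *kepA* is transcribed.
→ *kepA* is ON.
Homoserine is present, so HaxL is inactive.
With no repressor bound, *sovJ* is transcribed.
So SovJ is produced and active.
Turanose is absent, so FenR is inactive.
No repressor is bound and SovJ is active, so *lomL* is transcribed.
→ *lomL* is ON.
Ornithine is absent, so NolY is inactive.
With no repressor bound, *haxZ* is transcribed.
→ *haxZ* is ON.
3 of the 3 genes are transcribed.

3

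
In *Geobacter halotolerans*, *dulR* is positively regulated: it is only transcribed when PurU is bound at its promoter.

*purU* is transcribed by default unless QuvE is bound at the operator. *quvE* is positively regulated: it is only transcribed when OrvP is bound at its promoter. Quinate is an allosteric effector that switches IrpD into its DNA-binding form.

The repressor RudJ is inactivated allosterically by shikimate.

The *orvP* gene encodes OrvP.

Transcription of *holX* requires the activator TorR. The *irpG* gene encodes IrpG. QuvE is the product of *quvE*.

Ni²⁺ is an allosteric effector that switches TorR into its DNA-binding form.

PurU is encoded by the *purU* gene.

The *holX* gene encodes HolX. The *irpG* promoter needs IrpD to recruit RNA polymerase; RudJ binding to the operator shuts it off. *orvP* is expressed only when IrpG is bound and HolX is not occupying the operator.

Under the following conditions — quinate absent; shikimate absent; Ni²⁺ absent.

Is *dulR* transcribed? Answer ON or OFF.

ON

Ni²⁺ is absent, so TorR is inactive.
Required activator TorR is absent, so *holX* is not transcribed.
So HolX is not produced.
Shikimate is absent, so RudJ is active.
Quinate is absent, so IrpD is inactive.
With repressor RudJ bound, *irpG* is not transcribed.
So IrpG is not produced.
Required activator IrpG is absent, so *orvP* is not transcribed.
So OrvP is not produced.
Required activator OrvP is absent, so *quvE* is not transcribed.
So QuvE is not produced.
With no repressor bound, *purU* is transcribed.
So PurU is produced and active.
No repressor is bound and PurU is active, so *dulR* is transcribed.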